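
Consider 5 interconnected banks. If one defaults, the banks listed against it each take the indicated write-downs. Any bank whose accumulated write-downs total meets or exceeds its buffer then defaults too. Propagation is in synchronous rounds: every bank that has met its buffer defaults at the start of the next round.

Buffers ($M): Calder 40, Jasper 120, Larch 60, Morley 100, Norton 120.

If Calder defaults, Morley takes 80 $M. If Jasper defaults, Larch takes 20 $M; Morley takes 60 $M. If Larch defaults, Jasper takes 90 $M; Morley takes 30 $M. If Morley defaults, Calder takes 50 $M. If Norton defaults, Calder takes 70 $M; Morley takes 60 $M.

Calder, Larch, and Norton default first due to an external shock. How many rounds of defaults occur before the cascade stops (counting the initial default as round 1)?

2

Round 1 — Calder, Larch, Norton default (initial).
  Jasper: +90 → 90 < 120
  Morley: +80+30+60 → 170 ≥ 100
Round 2 — Morley defaults.
No further defaults.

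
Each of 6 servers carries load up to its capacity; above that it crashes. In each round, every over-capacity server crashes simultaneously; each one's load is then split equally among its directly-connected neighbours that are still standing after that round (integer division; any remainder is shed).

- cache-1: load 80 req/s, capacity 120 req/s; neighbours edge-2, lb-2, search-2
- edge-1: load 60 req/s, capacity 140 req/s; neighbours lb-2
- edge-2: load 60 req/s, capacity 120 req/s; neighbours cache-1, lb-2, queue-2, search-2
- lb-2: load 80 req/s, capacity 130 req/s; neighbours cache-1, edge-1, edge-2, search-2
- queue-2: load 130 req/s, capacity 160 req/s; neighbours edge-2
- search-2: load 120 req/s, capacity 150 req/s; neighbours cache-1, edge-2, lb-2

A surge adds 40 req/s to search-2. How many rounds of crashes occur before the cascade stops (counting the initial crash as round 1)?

Round 1 — search-2 at 160 > 150. search-2 crashes.
  search-2 sheds 160 req/s to cache-1, edge-2, lb-2: 53 each (1 lost).
    cache-1: 80+53 = 133 > 120
    edge-2: 60+53 = 113 ≤ 120
    lb-2: 80+53 = 133 > 130
Round 2 — cache-1, lb-2 crash.
  cache-1 sheds 133 req/s to edge-2: 133 each.
    edge-2: 113+133 = 246 > 120
  lb-2 sheds 133 req/s to edge-1, edge-2: 66 each (1 lost).
    edge-1: 60+66 = 126 ≤ 140
    edge-2: 246+66 = 312 > 120
Round 3 — edge-2 crashes.
  edge-2 sheds 312 req/s to queue-2: 312 each.
    queue-2: 130+312 = 442 > 160
Round 4 — queue-2 crashes.
  queue-2 sheds 442 req/s: no online neighbours, lost.
No further crashes.

4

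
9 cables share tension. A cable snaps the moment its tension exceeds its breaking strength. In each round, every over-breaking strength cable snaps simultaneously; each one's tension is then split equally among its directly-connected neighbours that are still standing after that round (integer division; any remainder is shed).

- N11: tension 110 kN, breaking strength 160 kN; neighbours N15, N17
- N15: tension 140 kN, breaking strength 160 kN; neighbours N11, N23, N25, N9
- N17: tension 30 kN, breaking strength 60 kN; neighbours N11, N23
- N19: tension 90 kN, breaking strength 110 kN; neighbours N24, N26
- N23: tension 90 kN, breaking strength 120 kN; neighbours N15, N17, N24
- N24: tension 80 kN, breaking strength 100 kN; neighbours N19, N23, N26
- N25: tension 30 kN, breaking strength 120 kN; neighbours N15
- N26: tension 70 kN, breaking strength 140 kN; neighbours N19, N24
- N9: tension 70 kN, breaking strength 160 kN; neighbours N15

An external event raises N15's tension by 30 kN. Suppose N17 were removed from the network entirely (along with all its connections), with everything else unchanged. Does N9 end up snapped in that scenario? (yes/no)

no

With N17 removed:
Round 1 — N15 at 170 > 160. N15 snaps.
  N15 sheds 170 kN to N11, N23, N25, N9: 42 each (2 lost).
    N11: 110+42 = 152 ≤ 160
    N23: 90+42 = 132 > 120
    N25: 30+42 = 72 ≤ 120
    N9: 70+42 = 112 ≤ 160
Round 2 — N23 snaps.
  N23 sheds 132 kN to N24: 132 each.
    N24: 80+132 = 212 > 100
Round 3 — N24 snaps.
  N24 sheds 212 kN to N19, N26: 106 each.
    N19: 90+106 = 196 > 110
    N26: 70+106 = 176 > 140
Round 4 — N19, N26 snap.
  N19 sheds 196 kN: no online neighbours, lost.
  N26 sheds 176 kN: no online neighbours, lost.
No further breaks.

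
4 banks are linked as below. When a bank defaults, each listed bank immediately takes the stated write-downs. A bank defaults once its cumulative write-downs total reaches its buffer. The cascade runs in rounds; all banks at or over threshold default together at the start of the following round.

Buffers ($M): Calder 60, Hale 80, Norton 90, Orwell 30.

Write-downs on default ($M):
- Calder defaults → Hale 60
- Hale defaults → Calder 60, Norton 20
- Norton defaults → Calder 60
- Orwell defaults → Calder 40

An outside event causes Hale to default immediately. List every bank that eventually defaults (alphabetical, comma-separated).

Round 1 — Hale defaults (initial).
  Calder: +60 → 60 ≥ 60
  Norton: +20 → 20 < 90
Round 2 — Calder defaults.
No further defaults.

Calder, Hale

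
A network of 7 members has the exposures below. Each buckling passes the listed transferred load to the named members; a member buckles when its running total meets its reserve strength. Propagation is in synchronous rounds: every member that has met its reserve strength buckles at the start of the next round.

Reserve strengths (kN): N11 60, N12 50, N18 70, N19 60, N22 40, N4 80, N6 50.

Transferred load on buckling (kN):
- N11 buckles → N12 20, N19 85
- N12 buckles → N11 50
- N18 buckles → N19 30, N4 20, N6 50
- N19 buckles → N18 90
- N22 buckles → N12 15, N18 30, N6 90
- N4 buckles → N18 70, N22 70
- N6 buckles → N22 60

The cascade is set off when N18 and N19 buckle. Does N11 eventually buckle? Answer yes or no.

no

Round 1 — N18, N19 buckle (initial).
  N4: +20 → 20 < 80
  N6: +50 → 50 ≥ 50
Round 2 — N6 buckles.
  N22: +60 → 60 ≥ 40
Round 3 — N22 buckles.
  N12: +15 → 15 < 50
No further bucklings.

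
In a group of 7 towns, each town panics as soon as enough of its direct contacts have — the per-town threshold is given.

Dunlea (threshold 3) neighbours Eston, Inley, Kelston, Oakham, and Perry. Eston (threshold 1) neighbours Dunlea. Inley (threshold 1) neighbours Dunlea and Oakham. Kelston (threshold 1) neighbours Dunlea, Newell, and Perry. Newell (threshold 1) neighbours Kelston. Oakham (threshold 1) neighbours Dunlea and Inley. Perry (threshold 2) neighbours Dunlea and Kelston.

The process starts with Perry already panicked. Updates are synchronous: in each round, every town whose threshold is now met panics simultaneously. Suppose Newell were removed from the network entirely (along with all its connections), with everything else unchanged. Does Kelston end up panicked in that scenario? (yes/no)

yes

With Newell removed:
Round 1 — Perry panics (initial).
Round 2 — checking thresholds:
  Dunlea: 1 of 5 neighbours < 3, below threshold.
  Kelston: 1 of 2 neighbours ≥ 1, panics.
Round 3 — no new panics; cascade stops.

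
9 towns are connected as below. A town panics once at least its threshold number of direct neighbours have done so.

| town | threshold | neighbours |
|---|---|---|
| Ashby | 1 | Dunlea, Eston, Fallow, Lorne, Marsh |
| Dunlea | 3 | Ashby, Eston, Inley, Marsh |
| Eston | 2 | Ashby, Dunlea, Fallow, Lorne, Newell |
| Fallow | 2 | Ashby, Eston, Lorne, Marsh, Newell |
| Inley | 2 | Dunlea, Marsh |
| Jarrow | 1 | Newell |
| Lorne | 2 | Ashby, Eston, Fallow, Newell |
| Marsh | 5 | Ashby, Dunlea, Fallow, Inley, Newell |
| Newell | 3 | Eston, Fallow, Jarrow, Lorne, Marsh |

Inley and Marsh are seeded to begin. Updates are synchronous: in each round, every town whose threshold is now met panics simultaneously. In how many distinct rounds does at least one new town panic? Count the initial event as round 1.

Round 1 — Inley, Marsh panic (initial).
Round 2 — checking thresholds:
  Ashby: 1 of 5 neighbours ≥ 1, panics.
  Dunlea: 2 of 4 neighbours < 3, not yet.
  Fallow: 1 of 5 neighbours < 2, not yet.
  Newell: 1 of 5 neighbours < 3, not yet.
Round 3 — checking thresholds:
  Dunlea: 3 of 4 neighbours ≥ 3, panics.
  Eston: 1 of 5 neighbours < 2, not yet.
  Fallow: 2 of 5 neighbours ≥ 2, panics.
  Lorne: 1 of 4 neighbours < 2, not yet.
  Newell: 1 of 5 neighbours < 3, not yet.
Round 4 — checking thresholds:
  Eston: 3 of 5 neighbours ≥ 2, panics.
  Lorne: 2 of 4 neighbours ≥ 2, panics.
  Newell: 2 of 5 neighbours < 3, not yet.
Round 5 — checking thresholds:
  Newell: 4 of 5 neighbours ≥ 3, panics.
Round 6 — checking thresholds:
  Jarrow: 1 of 1 neighbours ≥ 1, panics.
Round 7 — no new panics; cascade stops.

6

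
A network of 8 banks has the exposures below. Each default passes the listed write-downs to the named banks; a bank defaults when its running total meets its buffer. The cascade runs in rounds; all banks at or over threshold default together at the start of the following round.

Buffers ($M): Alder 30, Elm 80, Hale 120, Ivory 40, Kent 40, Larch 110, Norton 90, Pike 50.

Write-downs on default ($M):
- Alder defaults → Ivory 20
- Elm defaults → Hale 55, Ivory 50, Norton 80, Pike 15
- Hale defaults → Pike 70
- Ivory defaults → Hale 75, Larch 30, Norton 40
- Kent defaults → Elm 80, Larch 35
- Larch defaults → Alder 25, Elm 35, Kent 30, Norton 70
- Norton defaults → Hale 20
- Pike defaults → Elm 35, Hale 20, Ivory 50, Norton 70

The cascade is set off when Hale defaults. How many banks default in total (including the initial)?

Round 1 — Hale defaults (initial).
  Pike: +70 → 70 ≥ 50
Round 2 — Pike defaults.
  Elm: +35 → 35 < 80
  Ivory: +50 → 50 ≥ 40
  Norton: +70 → 70 < 90
Round 3 — Ivory defaults.
  Larch: +30 → 30 < 110
  Norton: +40 → 110 ≥ 90
Round 4 — Norton defaults.
No further defaults.

4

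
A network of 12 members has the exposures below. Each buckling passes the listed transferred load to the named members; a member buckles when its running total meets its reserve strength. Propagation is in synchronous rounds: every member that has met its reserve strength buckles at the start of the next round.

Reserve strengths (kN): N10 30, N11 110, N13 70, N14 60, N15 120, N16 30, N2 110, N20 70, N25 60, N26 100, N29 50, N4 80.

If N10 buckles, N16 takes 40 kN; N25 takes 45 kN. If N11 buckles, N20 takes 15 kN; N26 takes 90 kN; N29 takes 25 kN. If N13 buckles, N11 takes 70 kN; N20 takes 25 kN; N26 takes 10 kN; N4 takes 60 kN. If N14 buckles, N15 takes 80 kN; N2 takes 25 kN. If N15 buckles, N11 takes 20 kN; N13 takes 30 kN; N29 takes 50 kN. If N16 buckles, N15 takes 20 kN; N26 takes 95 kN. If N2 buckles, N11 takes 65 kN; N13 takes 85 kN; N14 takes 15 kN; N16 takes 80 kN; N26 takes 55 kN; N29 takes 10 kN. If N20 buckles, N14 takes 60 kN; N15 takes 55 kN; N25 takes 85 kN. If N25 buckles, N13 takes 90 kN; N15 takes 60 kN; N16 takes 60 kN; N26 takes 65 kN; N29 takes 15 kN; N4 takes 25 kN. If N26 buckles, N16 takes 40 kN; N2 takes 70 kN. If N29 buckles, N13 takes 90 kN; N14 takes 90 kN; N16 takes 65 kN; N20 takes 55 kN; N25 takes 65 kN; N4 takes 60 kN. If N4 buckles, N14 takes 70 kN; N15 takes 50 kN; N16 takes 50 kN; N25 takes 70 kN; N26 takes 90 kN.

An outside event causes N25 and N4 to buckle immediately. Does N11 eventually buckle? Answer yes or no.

no

Round 1 — N25, N4 buckle (initial).
  N13: +90 → 90 ≥ 70
  N14: +70 → 70 ≥ 60
  N15: +60+50 → 110 < 120
  N16: +60+50 → 110 ≥ 30
  N26: +65+90 → 155 ≥ 100
  N29: +15 → 15 < 50
Round 2 — N13, N14, N16, N26 buckle.
  N11: +70 → 70 < 110
  N15: +80+20 → 210 ≥ 120
  N2: +25+70 → 95 < 110
  N20: +25 → 25 < 70
Round 3 — N15 buckles.
  N11: +20 → 90 < 110
  N29: +50 → 65 ≥ 50
Round 4 — N29 buckles.
  N20: +55 → 80 ≥ 70
Round 5 — N20 buckles.
No further bucklings.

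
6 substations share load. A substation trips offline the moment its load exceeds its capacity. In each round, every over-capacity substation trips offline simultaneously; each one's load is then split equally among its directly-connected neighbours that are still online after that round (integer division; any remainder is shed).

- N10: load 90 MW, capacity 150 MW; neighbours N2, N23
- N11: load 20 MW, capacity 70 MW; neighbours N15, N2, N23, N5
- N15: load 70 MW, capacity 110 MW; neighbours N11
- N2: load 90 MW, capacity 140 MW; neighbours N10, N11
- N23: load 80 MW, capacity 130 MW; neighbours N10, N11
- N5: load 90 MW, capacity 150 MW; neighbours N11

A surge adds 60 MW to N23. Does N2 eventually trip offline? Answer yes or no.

Round 1 — N23 at 140 > 130. N23 trips offline.
  N23 sheds 140 MW to N10, N11: 70 each.
    N10: 90+70 = 160 > 150
    N11: 20+70 = 90 > 70
Round 2 — N10, N11 trip offline.
  N10 sheds 160 MW to N2: 160 each.
    N2: 90+160 = 250 > 140
  N11 sheds 90 MW to N15, N2, N5: 30 each.
    N15: 70+30 = 100 ≤ 110
    N2: 250+30 = 280 > 140
    N5: 90+30 = 120 ≤ 150
Round 3 — N2 trips offline.
  N2 sheds 280 MW: no online neighbours, lost.
No further trips.

yes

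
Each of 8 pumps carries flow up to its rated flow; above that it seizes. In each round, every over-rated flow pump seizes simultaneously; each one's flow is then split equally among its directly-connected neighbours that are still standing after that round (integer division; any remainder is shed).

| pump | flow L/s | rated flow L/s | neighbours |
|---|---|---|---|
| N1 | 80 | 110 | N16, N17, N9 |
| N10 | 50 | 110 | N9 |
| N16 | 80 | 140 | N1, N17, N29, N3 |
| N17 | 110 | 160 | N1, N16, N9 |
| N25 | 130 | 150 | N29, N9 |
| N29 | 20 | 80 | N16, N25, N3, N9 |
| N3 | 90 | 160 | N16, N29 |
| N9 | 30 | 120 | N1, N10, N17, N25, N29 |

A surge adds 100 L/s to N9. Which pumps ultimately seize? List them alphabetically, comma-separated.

Round 1 — N9 at 130 > 120. N9 seizes.
  N9 sheds 130 L/s to N1, N10, N17, N25, N29: 26 each.
    N1: 80+26 = 106 ≤ 110
    N10: 50+26 = 76 ≤ 110
    N17: 110+26 = 136 ≤ 160
    N25: 130+26 = 156 > 150
    N29: 20+26 = 46 ≤ 80
Round 2 — N25 seizes.
  N25 sheds 156 L/s to N29: 156 each.
    N29: 46+156 = 202 > 80
Round 3 — N29 seizes.
  N29 sheds 202 L/s to N16, N3: 101 each.
    N16: 80+101 = 181 > 140
    N3: 90+101 = 191 > 160
Round 4 — N16, N3 seize.
  N16 sheds 181 L/s to N1, N17: 90 each (1 lost).
    N1: 106+90 = 196 > 110
    N17: 136+90 = 226 > 160
  N3 sheds 191 L/s: no online neighbours, lost.
Round 5 — N1, N17 seize.
  N1 sheds 196 L/s: no online neighbours, lost.
  N17 sheds 226 L/s: no online neighbours, lost.
No further seizures.

N1, N16, N17, N25, N29, N3, N9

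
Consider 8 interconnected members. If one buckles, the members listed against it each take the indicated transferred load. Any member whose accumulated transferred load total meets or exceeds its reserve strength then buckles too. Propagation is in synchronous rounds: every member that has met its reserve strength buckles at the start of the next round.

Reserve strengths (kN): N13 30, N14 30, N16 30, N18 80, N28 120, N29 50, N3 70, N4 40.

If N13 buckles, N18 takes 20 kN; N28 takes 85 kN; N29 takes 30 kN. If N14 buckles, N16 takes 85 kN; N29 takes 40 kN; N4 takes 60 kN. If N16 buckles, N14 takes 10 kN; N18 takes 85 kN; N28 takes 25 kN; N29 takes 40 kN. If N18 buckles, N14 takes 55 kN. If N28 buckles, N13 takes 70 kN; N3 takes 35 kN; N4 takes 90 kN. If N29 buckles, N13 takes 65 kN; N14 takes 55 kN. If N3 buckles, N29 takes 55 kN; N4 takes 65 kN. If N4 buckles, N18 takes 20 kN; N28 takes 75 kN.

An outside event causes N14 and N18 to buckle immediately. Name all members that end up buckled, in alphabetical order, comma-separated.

N13, N14, N16, N18, N28, N29, N4

Round 1 — N14, N18 buckle (initial).
  N16: +85 → 85 ≥ 30
  N29: +40 → 40 < 50
  N4: +60 → 60 ≥ 40
Round 2 — N16, N4 buckle.
  N28: +25+75 → 100 < 120
  N29: +40 → 80 ≥ 50
Round 3 — N29 buckles.
  N13: +65 → 65 ≥ 30
Round 4 — N13 buckles.
  N28: +85 → 185 ≥ 120
Round 5 — N28 buckles.
  N3: +35 → 35 < 70
No further bucklings.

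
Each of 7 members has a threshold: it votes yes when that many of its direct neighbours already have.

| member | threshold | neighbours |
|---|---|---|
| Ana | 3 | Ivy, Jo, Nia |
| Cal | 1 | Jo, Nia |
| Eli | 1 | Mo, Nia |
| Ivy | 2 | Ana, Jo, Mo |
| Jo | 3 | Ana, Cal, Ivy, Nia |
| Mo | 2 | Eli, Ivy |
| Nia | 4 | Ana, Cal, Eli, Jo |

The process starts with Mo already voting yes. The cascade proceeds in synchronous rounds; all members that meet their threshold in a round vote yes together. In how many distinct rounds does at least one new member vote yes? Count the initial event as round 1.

Round 1 — Mo votes yes (initial).
Round 2 — checking thresholds:
  Eli: 1 of 2 neighbours ≥ 1, votes yes.
  Ivy: 1 of 3 neighbours < 2, holds.
Round 3 — no new yes votes; cascade stops.

2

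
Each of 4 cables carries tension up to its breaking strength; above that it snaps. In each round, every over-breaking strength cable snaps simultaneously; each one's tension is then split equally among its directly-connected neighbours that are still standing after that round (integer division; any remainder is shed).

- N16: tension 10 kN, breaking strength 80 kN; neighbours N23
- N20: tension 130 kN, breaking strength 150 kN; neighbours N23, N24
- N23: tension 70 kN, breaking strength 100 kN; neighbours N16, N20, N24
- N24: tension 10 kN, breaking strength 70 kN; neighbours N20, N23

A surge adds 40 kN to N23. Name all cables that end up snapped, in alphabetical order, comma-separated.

Round 1 — N23 at 110 > 100. N23 snaps.
  N23 sheds 110 kN to N16, N20, N24: 36 each (2 lost).
    N16: 10+36 = 46 ≤ 80
    N20: 130+36 = 166 > 150
    N24: 10+36 = 46 ≤ 70
Round 2 — N20 snaps.
  N20 sheds 166 kN to N24: 166 each.
    N24: 46+166 = 212 > 70
Round 3 — N24 snaps.
  N24 sheds 212 kN: no online neighbours, lost.
No further breaks.

N20, N23, N24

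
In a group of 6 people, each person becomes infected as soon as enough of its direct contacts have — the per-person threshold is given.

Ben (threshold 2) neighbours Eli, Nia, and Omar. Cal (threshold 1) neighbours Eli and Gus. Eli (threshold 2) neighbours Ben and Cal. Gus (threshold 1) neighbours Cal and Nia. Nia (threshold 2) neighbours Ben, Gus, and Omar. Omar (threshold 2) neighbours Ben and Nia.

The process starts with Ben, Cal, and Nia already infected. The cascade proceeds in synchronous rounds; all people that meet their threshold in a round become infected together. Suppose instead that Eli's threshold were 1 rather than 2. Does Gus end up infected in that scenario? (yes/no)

With Eli's threshold at 1:
Round 1 — Ben, Cal, Nia become infected (initial).
Round 2 — checking thresholds:
  Eli: 2 of 2 neighbours ≥ 1, becomes infected.
  Gus: 2 of 2 neighbours ≥ 1, becomes infected.
  Omar: 2 of 2 neighbours ≥ 2, becomes infected.
Round 3 — no new infections; cascade stops.

yes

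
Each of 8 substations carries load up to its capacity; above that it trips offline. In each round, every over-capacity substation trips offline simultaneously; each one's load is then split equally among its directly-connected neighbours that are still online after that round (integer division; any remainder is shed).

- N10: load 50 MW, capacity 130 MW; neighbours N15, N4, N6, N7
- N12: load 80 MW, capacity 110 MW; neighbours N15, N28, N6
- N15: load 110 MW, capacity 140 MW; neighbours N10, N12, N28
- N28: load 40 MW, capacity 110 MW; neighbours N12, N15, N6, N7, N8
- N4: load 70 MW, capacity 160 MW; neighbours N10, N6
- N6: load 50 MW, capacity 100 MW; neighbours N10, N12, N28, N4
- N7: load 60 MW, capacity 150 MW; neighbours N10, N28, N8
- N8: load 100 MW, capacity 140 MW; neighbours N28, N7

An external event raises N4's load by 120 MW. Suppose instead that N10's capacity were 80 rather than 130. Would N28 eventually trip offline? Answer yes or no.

With N10's capacity at 80:
Round 1 — N4 at 190 > 160. N4 trips offline.
  N4 sheds 190 MW to N10, N6: 95 each.
    N10: 50+95 = 145 > 80
    N6: 50+95 = 145 > 100
Round 2 — N10, N6 trip offline.
  N10 sheds 145 MW to N15, N7: 72 each (1 lost).
    N15: 110+72 = 182 > 140
    N7: 60+72 = 132 ≤ 150
  N6 sheds 145 MW to N12, N28: 72 each (1 lost).
    N12: 80+72 = 152 > 110
    N28: 40+72 = 112 > 110
Round 3 — N12, N15, N28 trip offline.
  N12 sheds 152 MW: no online neighbours, lost.
  N15 sheds 182 MW: no online neighbours, lost.
  N28 sheds 112 MW to N7, N8: 56 each.
    N7: 132+56 = 188 > 150
    N8: 100+56 = 156 > 140
Round 4 — N7, N8 trip offline.
  N7 sheds 188 MW: no online neighbours, lost.
  N8 sheds 156 MW: no online neighbours, lost.
No further trips.

yes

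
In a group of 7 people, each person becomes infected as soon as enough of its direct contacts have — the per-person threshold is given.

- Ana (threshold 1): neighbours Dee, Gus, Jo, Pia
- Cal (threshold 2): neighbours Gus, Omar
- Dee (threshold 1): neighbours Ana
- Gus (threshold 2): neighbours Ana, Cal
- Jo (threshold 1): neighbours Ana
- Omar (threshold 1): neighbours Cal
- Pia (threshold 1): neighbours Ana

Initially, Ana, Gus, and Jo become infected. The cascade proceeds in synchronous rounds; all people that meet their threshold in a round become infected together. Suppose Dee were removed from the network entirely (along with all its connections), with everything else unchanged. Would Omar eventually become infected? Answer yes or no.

With Dee removed:
Round 1 — Ana, Gus, Jo become infected (initial).
Round 2 — checking thresholds:
  Cal: 1 of 2 neighbours < 2, not yet.
  Pia: 1 of 1 neighbours ≥ 1, becomes infected.
Round 3 — no new infections; cascade stops.

no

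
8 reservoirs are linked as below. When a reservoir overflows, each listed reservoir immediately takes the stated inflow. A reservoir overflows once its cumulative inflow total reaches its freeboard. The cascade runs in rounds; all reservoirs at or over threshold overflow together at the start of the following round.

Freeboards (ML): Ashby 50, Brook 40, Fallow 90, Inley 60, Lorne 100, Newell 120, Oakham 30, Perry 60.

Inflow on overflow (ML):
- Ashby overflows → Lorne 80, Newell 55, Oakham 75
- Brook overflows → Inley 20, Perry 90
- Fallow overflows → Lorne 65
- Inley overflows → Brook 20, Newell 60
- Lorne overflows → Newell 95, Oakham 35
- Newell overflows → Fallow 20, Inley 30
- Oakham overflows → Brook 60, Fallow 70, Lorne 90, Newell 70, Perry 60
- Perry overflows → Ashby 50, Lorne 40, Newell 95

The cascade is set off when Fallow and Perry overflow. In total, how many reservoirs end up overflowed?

Round 1 — Fallow, Perry overflow (initial).
  Ashby: +50 → 50 ≥ 50
  Lorne: +65+40 → 105 ≥ 100
  Newell: +95 → 95 < 120
Round 2 — Ashby, Lorne overflow.
  Newell: +55+95 → 245 ≥ 120
  Oakham: +75+35 → 110 ≥ 30
Round 3 — Newell, Oakham overflow.
  Brook: +60 → 60 ≥ 40
  Inley: +30 → 30 < 60
Round 4 — Brook overflows.
  Inley: +20 → 50 < 60
No further overflows.

7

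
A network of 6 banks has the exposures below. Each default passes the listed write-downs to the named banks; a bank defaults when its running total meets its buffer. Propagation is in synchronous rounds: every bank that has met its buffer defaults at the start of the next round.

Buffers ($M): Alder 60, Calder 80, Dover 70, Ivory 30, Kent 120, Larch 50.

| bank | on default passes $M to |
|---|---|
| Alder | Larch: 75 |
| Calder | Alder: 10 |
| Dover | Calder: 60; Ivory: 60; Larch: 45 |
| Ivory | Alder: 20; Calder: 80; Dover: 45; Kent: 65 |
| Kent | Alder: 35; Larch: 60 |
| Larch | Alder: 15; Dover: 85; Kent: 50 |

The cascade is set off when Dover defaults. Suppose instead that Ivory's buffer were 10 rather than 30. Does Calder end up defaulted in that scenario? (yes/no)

With Ivory's buffer at 10:
Round 1 — Dover defaults (initial).
  Calder: +60 → 60 < 80
  Ivory: +60 → 60 ≥ 10
  Larch: +45 → 45 < 50
Round 2 — Ivory defaults.
  Alder: +20 → 20 < 60
  Calder: +80 → 140 ≥ 80
  Kent: +65 → 65 < 120
Round 3 — Calder defaults.
  Alder: +10 → 30 < 60
No further defaults.

yes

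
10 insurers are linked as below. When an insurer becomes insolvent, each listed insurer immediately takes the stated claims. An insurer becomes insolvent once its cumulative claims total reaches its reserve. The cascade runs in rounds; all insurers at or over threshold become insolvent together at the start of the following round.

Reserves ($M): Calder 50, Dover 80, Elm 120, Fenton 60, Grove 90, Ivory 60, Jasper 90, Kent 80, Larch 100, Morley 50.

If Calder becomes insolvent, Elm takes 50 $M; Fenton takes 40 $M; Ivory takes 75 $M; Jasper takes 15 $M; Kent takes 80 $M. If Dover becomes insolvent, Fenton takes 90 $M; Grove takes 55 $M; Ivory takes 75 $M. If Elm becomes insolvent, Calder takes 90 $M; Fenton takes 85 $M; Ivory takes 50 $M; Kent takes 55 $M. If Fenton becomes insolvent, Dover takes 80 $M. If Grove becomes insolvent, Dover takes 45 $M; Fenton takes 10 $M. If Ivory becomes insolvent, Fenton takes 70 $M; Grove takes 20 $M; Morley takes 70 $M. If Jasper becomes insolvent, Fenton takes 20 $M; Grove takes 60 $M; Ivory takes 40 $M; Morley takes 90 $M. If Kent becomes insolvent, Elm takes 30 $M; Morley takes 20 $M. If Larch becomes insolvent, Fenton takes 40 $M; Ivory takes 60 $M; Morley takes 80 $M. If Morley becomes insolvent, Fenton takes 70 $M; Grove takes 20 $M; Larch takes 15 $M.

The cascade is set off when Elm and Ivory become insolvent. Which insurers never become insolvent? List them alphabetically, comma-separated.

Jasper, Larch

Round 1 — Elm, Ivory become insolvent (initial).
  Calder: +90 → 90 ≥ 50
  Fenton: +85+70 → 155 ≥ 60
  Grove: +20 → 20 < 90
  Kent: +55 → 55 < 80
  Morley: +70 → 70 ≥ 50
Round 2 — Calder, Fenton, Morley become insolvent.
  Dover: +80 → 80 ≥ 80
  Grove: +20 → 40 < 90
  Jasper: +15 → 15 < 90
  Kent: +80 → 135 ≥ 80
  Larch: +15 → 15 < 100
Round 3 — Dover, Kent become insolvent.
  Grove: +55 → 95 ≥ 90
Round 4 — Grove becomes insolvent.
No further insolvencies.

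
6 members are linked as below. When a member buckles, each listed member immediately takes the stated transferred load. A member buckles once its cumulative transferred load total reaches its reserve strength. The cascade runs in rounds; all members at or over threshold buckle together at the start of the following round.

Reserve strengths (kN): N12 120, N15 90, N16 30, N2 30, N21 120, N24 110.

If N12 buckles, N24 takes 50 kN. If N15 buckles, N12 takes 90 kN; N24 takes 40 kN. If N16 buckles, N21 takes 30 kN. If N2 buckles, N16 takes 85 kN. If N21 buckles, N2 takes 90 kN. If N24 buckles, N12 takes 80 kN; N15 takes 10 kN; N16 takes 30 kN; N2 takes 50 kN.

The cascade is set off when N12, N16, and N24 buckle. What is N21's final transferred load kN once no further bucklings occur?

30

Round 1 — N12, N16, N24 buckle (initial).
  N15: +10 → 10 < 90
  N2: +50 → 50 ≥ 30
  N21: +30 → 30 < 120
Round 2 — N2 buckles.
No further bucklings.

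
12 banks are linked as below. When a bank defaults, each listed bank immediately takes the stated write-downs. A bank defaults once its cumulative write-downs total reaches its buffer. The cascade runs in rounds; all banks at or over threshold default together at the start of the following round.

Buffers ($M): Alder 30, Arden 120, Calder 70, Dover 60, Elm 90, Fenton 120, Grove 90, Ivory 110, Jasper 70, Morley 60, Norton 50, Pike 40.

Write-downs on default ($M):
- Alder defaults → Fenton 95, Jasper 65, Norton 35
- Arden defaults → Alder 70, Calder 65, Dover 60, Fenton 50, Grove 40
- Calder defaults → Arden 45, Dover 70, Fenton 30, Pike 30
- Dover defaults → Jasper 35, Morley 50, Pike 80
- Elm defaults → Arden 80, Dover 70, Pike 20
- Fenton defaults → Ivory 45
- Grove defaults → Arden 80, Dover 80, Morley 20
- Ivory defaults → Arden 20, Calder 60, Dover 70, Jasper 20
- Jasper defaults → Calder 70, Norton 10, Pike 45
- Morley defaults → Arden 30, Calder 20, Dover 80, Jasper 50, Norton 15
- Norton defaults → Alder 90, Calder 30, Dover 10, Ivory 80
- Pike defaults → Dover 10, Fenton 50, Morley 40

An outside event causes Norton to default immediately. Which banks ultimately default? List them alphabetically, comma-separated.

Alder, Norton

Round 1 — Norton defaults (initial).
  Alder: +90 → 90 ≥ 30
  Calder: +30 → 30 < 70
  Dover: +10 → 10 < 60
  Ivory: +80 → 80 < 110
Round 2 — Alder defaults.
  Fenton: +95 → 95 < 120
  Jasper: +65 → 65 < 70
No further defaults.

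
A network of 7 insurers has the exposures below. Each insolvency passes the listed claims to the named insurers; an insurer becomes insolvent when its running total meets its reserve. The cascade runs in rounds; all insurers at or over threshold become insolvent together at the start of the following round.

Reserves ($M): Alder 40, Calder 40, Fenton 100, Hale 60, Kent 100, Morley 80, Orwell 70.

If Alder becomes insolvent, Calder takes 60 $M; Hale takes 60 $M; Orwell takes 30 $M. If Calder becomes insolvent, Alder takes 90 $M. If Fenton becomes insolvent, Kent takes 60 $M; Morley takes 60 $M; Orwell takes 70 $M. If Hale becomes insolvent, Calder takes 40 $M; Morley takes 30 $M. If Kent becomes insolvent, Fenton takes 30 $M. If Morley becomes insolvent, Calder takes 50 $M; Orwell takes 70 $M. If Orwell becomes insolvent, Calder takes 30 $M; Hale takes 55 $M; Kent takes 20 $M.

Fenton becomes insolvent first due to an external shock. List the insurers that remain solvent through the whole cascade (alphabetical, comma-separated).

Round 1 — Fenton becomes insolvent (initial).
  Kent: +60 → 60 < 100
  Morley: +60 → 60 < 80
  Orwell: +70 → 70 ≥ 70
Round 2 — Orwell becomes insolvent.
  Calder: +30 → 30 < 40
  Hale: +55 → 55 < 60
  Kent: +20 → 80 < 100
No further insolvencies.

Alder, Calder, Hale, Kent, Morley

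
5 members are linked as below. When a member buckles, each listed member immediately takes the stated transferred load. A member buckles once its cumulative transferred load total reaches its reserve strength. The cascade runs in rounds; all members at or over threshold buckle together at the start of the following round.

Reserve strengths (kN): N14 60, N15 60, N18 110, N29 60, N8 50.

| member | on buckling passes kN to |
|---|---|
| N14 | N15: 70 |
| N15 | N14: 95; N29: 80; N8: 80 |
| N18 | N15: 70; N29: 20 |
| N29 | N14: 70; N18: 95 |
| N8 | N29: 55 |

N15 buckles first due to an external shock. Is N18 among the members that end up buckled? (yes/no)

Round 1 — N15 buckles (initial).
  N14: +95 → 95 ≥ 60
  N29: +80 → 80 ≥ 60
  N8: +80 → 80 ≥ 50
Round 2 — N14, N29, N8 buckle.
  N18: +95 → 95 < 110
No further bucklings.

no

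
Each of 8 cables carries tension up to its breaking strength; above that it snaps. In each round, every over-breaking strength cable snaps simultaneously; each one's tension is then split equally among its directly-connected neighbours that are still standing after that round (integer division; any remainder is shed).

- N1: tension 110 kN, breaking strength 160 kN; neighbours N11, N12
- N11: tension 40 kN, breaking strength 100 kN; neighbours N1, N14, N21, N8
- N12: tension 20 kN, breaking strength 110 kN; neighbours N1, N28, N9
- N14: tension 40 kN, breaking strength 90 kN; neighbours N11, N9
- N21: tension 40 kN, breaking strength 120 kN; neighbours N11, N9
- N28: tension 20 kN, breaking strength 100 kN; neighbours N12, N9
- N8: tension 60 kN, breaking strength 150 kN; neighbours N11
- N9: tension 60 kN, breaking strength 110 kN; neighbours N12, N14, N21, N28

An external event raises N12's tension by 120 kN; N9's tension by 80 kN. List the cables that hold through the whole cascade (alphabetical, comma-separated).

Round 1 — N12 at 140 > 110; N9 at 140 > 110. N12, N9 snap.
  N12 sheds 140 kN to N1, N28: 70 each.
    N1: 110+70 = 180 > 160
    N28: 20+70 = 90 ≤ 100
  N9 sheds 140 kN to N14, N21, N28: 46 each (2 lost).
    N14: 40+46 = 86 ≤ 90
    N21: 40+46 = 86 ≤ 120
    N28: 90+46 = 136 > 100
Round 2 — N1, N28 snap.
  N1 sheds 180 kN to N11: 180 each.
    N11: 40+180 = 220 > 100
  N28 sheds 136 kN: no online neighbours, lost.
Round 3 — N11 snaps.
  N11 sheds 220 kN to N14, N21, N8: 73 each (1 lost).
    N14: 86+73 = 159 > 90
    N21: 86+73 = 159 > 120
    N8: 60+73 = 133 ≤ 150
Round 4 — N14, N21 snap.
  N14 sheds 159 kN: no online neighbours, lost.
  N21 sheds 159 kN: no online neighbours, lost.
No further breaks.

N8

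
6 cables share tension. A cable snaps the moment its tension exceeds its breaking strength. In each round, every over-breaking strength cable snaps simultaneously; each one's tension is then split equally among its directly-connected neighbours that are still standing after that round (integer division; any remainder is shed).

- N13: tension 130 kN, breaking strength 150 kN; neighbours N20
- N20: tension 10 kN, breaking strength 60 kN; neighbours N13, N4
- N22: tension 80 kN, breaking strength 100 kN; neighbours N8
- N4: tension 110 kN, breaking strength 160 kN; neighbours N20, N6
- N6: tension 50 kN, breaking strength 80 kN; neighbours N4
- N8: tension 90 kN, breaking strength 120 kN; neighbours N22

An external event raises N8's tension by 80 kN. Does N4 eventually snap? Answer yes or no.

no

Round 1 — N8 at 170 > 120. N8 snaps.
  N8 sheds 170 kN to N22: 170 each.
    N22: 80+170 = 250 > 100
Round 2 — N22 snaps.
  N22 sheds 250 kN: no online neighbours, lost.
No further breaks.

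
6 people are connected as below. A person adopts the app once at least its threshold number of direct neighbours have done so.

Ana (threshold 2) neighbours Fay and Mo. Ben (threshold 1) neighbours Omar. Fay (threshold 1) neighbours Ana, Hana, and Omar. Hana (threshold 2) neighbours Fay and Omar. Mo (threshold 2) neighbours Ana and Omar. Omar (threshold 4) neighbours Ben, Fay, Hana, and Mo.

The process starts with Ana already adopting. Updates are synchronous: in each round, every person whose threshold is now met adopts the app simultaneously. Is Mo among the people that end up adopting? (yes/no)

no

Round 1 — Ana adopts the app (initial).
Round 2 — checking thresholds:
  Fay: 1 of 3 neighbours ≥ 1, adopts the app.
  Mo: 1 of 2 neighbours < 2, below threshold.
Round 3 — no new adoptions; cascade stops.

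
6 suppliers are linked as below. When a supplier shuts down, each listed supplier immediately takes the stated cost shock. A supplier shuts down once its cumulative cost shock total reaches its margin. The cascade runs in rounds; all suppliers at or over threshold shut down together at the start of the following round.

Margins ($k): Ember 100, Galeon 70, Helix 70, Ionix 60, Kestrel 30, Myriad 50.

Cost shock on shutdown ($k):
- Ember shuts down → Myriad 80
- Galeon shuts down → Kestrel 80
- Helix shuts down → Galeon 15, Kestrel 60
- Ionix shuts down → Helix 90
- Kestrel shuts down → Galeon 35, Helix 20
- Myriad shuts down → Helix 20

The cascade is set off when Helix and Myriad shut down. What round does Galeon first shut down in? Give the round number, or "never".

never

Round 1 — Helix, Myriad shut down (initial).
  Galeon: +15 → 15 < 70
  Kestrel: +60 → 60 ≥ 30
Round 2 — Kestrel shuts down.
  Galeon: +35 → 50 < 70
No further shutdowns.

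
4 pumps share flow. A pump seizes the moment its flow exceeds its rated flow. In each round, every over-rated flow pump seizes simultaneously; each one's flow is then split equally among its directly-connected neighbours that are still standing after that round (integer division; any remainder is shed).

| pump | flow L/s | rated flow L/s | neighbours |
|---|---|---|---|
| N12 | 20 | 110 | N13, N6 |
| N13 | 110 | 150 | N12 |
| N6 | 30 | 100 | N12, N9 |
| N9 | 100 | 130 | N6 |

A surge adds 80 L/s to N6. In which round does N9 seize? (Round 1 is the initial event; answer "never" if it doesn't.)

2

Round 1 — N6 at 110 > 100. N6 seizes.
  N6 sheds 110 L/s to N12, N9: 55 each.
    N12: 20+55 = 75 ≤ 110
    N9: 100+55 = 155 > 130
Round 2 — N9 seizes.
  N9 sheds 155 L/s: no online neighbours, lost.
No further seizures.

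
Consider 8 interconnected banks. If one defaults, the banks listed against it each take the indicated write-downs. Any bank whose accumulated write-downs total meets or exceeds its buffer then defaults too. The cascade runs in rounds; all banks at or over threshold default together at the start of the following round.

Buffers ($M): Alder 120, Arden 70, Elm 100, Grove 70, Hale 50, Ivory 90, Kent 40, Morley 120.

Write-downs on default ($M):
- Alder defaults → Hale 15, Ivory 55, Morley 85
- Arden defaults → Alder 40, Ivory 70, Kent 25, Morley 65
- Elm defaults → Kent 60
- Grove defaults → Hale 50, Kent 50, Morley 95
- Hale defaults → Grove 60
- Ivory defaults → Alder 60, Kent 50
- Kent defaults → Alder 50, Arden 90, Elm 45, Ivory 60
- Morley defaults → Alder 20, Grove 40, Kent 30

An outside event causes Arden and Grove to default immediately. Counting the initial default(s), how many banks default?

Round 1 — Arden, Grove default (initial).
  Alder: +40 → 40 < 120
  Hale: +50 → 50 ≥ 50
  Ivory: +70 → 70 < 90
  Kent: +25+50 → 75 ≥ 40
  Morley: +65+95 → 160 ≥ 120
Round 2 — Hale, Kent, Morley default.
  Alder: +50+20 → 110 < 120
  Elm: +45 → 45 < 100
  Ivory: +60 → 130 ≥ 90
Round 3 — Ivory defaults.
  Alder: +60 → 170 ≥ 120
Round 4 — Alder defaults.
No further defaults.

7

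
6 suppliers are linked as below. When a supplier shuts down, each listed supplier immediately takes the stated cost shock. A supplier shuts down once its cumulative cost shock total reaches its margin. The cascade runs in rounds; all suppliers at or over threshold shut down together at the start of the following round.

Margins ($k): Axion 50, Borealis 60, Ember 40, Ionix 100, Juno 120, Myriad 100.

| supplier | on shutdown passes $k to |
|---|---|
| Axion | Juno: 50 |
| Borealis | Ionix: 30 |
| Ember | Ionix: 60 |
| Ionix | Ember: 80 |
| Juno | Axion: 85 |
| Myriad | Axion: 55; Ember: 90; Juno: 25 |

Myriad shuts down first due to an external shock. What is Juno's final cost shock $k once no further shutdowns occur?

Round 1 — Myriad shuts down (initial).
  Axion: +55 → 55 ≥ 50
  Ember: +90 → 90 ≥ 40
  Juno: +25 → 25 < 120
Round 2 — Axion, Ember shut down.
  Ionix: +60 → 60 < 100
  Juno: +50 → 75 < 120
No further shutdowns.

75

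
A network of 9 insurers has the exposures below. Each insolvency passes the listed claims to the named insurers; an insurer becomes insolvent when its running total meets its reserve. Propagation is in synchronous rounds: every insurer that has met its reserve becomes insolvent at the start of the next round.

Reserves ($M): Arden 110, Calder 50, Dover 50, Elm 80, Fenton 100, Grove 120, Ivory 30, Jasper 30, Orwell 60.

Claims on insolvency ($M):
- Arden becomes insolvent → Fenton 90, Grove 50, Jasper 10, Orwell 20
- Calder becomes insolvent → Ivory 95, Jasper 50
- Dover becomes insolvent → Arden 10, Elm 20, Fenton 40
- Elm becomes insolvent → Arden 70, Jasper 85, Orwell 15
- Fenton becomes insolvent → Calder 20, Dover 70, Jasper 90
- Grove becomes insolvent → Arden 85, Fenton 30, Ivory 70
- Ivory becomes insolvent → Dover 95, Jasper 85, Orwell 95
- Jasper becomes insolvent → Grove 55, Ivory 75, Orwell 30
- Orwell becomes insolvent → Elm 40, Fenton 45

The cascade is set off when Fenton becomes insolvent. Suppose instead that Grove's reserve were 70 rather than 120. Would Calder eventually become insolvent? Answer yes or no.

With Grove's reserve at 70:
Round 1 — Fenton becomes insolvent (initial).
  Calder: +20 → 20 < 50
  Dover: +70 → 70 ≥ 50
  Jasper: +90 → 90 ≥ 30
Round 2 — Dover, Jasper become insolvent.
  Arden: +10 → 10 < 110
  Elm: +20 → 20 < 80
  Grove: +55 → 55 < 70
  Ivory: +75 → 75 ≥ 30
  Orwell: +30 → 30 < 60
Round 3 — Ivory becomes insolvent.
  Orwell: +95 → 125 ≥ 60
Round 4 — Orwell becomes insolvent.
  Elm: +40 → 60 < 80
No further insolvencies.

no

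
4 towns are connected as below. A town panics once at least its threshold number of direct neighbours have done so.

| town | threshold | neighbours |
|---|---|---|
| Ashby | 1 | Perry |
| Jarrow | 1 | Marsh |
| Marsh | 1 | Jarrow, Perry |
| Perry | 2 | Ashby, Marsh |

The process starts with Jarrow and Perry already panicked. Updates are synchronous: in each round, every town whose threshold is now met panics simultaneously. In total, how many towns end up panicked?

Round 1 — Jarrow, Perry panic (initial).
Round 2 — checking thresholds:
  Ashby: 1 of 1 neighbours ≥ 1, panics.
  Marsh: 2 of 2 neighbours ≥ 1, panics.
Round 3 — no new panics; cascade stops.

4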